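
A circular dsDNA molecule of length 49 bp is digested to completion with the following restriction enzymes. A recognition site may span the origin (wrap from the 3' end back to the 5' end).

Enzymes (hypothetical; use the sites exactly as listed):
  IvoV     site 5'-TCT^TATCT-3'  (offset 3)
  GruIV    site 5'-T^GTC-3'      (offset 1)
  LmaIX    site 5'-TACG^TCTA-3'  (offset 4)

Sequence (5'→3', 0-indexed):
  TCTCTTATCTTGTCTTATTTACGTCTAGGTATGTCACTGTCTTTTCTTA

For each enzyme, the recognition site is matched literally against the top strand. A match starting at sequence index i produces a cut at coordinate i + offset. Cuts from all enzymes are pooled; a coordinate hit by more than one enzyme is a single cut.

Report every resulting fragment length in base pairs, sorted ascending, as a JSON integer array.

Scan for sites:
  IvoV TCTTATCT/3: at [2, 44] ⇒ [5, 47]
  GruIV TGTC/1: at [10, 31, 37] ⇒ [11, 32, 38]
  LmaIX TACGTCTA/4: at [19] ⇒ [23]

Pooled cuts: [5, 11, 23, 32, 38, 47]

Fragment lengths:
  5→11: 6 bp
  11→23: 12 bp
  23→32: 9 bp
  32→38: 6 bp
  38→47: 9 bp
  47→5 (wrap): 49-47+5 = 7 bp

[6,6,7,9,9,12]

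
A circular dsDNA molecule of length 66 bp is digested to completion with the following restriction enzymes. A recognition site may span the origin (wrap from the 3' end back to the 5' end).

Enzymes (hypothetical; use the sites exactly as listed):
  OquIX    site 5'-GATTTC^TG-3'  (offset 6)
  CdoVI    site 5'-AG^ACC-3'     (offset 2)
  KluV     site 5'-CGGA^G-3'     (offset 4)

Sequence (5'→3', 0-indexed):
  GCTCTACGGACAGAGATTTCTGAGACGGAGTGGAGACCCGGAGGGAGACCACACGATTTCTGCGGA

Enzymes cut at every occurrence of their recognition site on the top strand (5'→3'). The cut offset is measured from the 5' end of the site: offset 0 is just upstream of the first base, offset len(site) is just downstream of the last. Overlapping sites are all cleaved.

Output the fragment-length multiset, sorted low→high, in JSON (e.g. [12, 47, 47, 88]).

Scan for sites:
  OquIX GATTTCTG/6: at [14, 54] ⇒ [20, 60]
  CdoVI AGACC/2: at [33, 45] ⇒ [35, 47]
  KluV CGGAG/4: at [25, 38, 62] ⇒ [0, 29, 42]

All cut coordinates (distinct, sorted): [0, 20, 29, 35, 42, 47, 60]

Fragment lengths:
  0→20: 20 bp
  20→29: 9 bp
  29→35: 6 bp
  35→42: 7 bp
  42→47: 5 bp
  47→60: 13 bp
  60→0 (wrap): 66-60+0 = 6 bp

[5,6,6,7,9,13,20]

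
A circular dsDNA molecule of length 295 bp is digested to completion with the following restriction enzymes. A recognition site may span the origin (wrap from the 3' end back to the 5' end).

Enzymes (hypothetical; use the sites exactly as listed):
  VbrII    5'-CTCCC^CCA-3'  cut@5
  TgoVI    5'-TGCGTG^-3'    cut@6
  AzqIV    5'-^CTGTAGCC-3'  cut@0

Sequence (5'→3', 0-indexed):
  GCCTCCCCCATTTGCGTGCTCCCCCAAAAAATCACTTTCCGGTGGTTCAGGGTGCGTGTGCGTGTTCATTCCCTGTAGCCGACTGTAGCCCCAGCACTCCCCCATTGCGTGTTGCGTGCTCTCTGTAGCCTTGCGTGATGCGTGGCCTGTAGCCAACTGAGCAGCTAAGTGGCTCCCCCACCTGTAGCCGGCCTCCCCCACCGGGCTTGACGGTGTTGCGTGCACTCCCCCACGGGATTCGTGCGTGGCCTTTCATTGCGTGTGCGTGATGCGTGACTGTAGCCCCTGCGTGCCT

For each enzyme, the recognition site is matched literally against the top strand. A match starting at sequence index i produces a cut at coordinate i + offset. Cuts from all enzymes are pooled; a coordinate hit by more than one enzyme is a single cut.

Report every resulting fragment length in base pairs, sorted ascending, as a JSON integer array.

Site scan:
  VbrII CTCCCCCA/5: at [2, 18, 96, 172, 192, 224] ⇒ [7, 23, 101, 177, 197, 229]
  TgoVI TGCGTG/6: at [12, 52, 58, 105, 112, 131, 138, 216, 241, 256, 262, 269, 286] ⇒ [18, 58, 64, 111, 118, 137, 144, 222, 247, 262, 268, 275, 292]
  AzqIV CTGTAGCC/0: at [72, 82, 122, 146, 181, 276] ⇒ [72, 82, 122, 146, 181, 276]

All cut coordinates (distinct, sorted): [7, 18, 23, 58, 64, 72, 82, 101, 111, 118, 122, 137, 144, 146, 177, 181, 197, 222, 229, 247, 262, 268, 275, 276, 292]

Fragment lengths:
  7→18: 11 bp
  18→23: 5 bp
  23→58: 35 bp
  58→64: 6 bp
  64→72: 8 bp
  72→82: 10 bp
  82→101: 19 bp
  101→111: 10 bp
  111→118: 7 bp
  118→122: 4 bp
  122→137: 15 bp
  137→144: 7 bp
  144→146: 2 bp
  146→177: 31 bp
  177→181: 4 bp
  181→197: 16 bp
  197→222: 25 bp
  222→229: 7 bp
  229→247: 18 bp
  247→262: 15 bp
  262→268: 6 bp
  268→275: 7 bp
  275→276: 1 bp
  276→292: 16 bp
  292→7 (wrap): 295-292+7 = 10 bp

[1,2,4,4,5,6,6,7,7,7,7,8,10,10,10,11,15,15,16,16,18,19,25,31,35]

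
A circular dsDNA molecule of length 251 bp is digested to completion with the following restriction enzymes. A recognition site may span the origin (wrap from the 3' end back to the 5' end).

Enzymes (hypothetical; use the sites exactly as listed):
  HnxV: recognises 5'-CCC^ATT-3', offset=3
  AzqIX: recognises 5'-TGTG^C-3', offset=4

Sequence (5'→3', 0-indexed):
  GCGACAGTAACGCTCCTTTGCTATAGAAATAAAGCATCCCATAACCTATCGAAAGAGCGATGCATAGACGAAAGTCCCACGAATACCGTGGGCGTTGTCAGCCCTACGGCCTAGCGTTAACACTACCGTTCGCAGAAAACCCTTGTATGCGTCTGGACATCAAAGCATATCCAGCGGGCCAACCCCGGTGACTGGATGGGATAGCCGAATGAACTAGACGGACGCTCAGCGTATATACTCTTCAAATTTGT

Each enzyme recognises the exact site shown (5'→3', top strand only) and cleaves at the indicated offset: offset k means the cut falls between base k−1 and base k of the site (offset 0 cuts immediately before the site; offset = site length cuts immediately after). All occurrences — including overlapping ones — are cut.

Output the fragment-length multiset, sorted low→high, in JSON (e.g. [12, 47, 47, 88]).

[251]

Scan for sites:
  HnxV (CCCATT, off=3): no sites
  AzqIX TGTGC/4: at [248] ⇒ [1]

All cut coordinates (distinct, sorted): [1]

Fragments:
  1→1 (wrap): 251-1+1 = 251 bp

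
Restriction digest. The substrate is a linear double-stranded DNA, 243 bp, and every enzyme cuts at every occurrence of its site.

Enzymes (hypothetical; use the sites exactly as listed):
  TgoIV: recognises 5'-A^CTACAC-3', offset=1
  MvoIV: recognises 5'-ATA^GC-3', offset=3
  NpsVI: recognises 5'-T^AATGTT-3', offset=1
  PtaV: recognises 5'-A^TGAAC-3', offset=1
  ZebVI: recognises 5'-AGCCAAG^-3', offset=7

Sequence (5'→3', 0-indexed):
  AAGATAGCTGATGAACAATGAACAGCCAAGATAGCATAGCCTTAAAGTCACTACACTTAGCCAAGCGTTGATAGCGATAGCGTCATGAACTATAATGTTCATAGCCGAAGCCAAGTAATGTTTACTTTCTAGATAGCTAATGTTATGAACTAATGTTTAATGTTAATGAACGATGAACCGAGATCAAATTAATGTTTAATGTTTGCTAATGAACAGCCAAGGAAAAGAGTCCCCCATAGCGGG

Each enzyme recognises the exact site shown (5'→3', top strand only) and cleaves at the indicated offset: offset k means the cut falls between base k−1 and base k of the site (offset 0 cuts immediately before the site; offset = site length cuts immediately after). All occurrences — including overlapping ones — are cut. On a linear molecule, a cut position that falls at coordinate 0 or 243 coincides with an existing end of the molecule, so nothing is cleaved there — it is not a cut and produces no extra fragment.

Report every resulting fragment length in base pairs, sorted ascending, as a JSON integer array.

[1,3,3,5,5,5,6,6,6,6,7,7,7,7,7,8,8,8,10,12,12,12,12,12,15,17,17,19]

Scan for sites:
  TgoIV ACTACAC/1: at [49] ⇒ [50]
  MvoIV ATAGC/3: at [3, 30, 35, 70, 76, 100, 132, 235] ⇒ [6, 33, 38, 73, 79, 103, 135, 238]
  NpsVI TAATGTT/1: at [92, 115, 137, 150, 157, 189, 196] ⇒ [93, 116, 138, 151, 158, 190, 197]
  PtaV ATGAAC/1: at [10, 17, 84, 144, 165, 172, 208] ⇒ [11, 18, 85, 145, 166, 173, 209]
  ZebVI AGCCAAG/7: at [23, 58, 108, 214] ⇒ [30, 65, 115, 221]

All cut coordinates (distinct, sorted): [6, 11, 18, 30, 33, 38, 50, 65, 73, 79, 85, 93, 103, 115, 116, 135, 138, 145, 151, 158, 166, 173, 190, 197, 209, 221, 238]

Fragments:
  [0,6): 6 bp
  [6,11): 5 bp
  [11,18): 7 bp
  [18,30): 12 bp
  [30,33): 3 bp
  [33,38): 5 bp
  [38,50): 12 bp
  [50,65): 15 bp
  [65,73): 8 bp
  [73,79): 6 bp
  [79,85): 6 bp
  [85,93): 8 bp
  [93,103): 10 bp
  [103,115): 12 bp
  [115,116): 1 bp
  [116,135): 19 bp
  [135,138): 3 bp
  [138,145): 7 bp
  [145,151): 6 bp
  [151,158): 7 bp
  [158,166): 8 bp
  [166,173): 7 bp
  [173,190): 17 bp
  [190,197): 7 bp
  [197,209): 12 bp
  [209,221): 12 bp
  [221,238): 17 bp
  [238,243): 5 bp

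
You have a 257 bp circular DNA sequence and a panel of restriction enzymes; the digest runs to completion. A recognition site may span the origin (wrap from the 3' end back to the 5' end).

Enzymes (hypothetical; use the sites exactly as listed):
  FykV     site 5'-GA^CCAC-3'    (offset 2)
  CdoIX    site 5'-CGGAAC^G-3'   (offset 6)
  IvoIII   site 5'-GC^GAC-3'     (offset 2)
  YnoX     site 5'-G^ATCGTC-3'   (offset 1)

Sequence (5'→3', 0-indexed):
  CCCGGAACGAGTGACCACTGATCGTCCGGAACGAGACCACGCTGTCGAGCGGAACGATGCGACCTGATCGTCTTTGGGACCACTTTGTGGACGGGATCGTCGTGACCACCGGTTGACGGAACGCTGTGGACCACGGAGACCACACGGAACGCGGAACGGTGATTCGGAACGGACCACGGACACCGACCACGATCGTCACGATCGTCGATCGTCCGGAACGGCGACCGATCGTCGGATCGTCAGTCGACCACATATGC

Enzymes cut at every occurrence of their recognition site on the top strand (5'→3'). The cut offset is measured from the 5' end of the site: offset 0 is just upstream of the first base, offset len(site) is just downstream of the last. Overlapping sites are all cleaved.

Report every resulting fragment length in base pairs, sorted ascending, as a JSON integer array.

[3,3,4,5,5,5,6,6,6,7,7,8,8,9,9,10,11,12,12,12,13,13,13,16,17,18,19]

Scan for sites:
  FykV GACCAC/2: at [12, 34, 77, 103, 128, 137, 171, 184, 245] ⇒ [14, 36, 79, 105, 130, 139, 173, 186, 247]
  CdoIX CGGAACG/6: at [2, 26, 49, 116, 144, 151, 164, 213] ⇒ [8, 32, 55, 122, 150, 157, 170, 219]
  IvoIII GCGAC/2: at [58, 220] ⇒ [60, 222]
  YnoX GATCGTC/1: at [19, 65, 94, 190, 199, 206, 226, 234] ⇒ [20, 66, 95, 191, 200, 207, 227, 235]

All cut coordinates (distinct, sorted): [8, 14, 20, 32, 36, 55, 60, 66, 79, 95, 105, 122, 130, 139, 150, 157, 170, 173, 186, 191, 200, 207, 219, 222, 227, 235, 247]

Fragments:
  8→14: 6 bp
  14→20: 6 bp
  20→32: 12 bp
  32→36: 4 bp
  36→55: 19 bp
  55→60: 5 bp
  60→66: 6 bp
  66→79: 13 bp
  79→95: 16 bp
  95→105: 10 bp
  105→122: 17 bp
  122→130: 8 bp
  130→139: 9 bp
  139→150: 11 bp
  150→157: 7 bp
  157→170: 13 bp
  170→173: 3 bp
  173→186: 13 bp
  186→191: 5 bp
  191→200: 9 bp
  200→207: 7 bp
  207→219: 12 bp
  219→222: 3 bp
  222→227: 5 bp
  227→235: 8 bp
  235→247: 12 bp
  247→8 (wrap): 257-247+8 = 18 bp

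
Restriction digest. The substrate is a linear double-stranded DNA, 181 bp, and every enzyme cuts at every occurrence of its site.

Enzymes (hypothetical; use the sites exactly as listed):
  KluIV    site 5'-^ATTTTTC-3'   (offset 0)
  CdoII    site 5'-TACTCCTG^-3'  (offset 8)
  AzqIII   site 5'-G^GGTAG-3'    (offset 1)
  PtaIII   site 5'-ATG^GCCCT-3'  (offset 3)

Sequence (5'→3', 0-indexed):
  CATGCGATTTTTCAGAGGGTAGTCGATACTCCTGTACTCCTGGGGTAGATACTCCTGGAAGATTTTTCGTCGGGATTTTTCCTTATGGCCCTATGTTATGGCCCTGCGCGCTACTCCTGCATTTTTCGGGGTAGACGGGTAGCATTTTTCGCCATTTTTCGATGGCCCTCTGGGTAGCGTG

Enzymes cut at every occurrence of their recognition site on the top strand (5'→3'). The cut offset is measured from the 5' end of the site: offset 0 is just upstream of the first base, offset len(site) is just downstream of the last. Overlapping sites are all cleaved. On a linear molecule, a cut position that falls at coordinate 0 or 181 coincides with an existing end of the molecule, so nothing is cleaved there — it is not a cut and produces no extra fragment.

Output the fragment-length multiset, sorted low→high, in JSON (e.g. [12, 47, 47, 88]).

Per-enzyme occurrences:
  KluIV (ATTTTTC, off=0): starts [6, 61, 74, 120, 143, 153] → cuts [6, 61, 74, 120, 143, 153]
  CdoII (TACTCCTG, off=8): starts [26, 34, 49, 111] → cuts [34, 42, 57, 119]
  AzqIII (GGGTAG, off=1): starts [16, 42, 128, 136, 171] → cuts [17, 43, 129, 137, 172]
  PtaIII (ATGGCCCT, off=3): starts [84, 97, 161] → cuts [87, 100, 164]

All cut coordinates (distinct, sorted): [6, 17, 34, 42, 43, 57, 61, 74, 87, 100, 119, 120, 129, 137, 143, 153, 164, 172]

Fragments:
  [0,6): 6 bp
  [6,17): 11 bp
  [17,34): 17 bp
  [34,42): 8 bp
  [42,43): 1 bp
  [43,57): 14 bp
  [57,61): 4 bp
  [61,74): 13 bp
  [74,87): 13 bp
  [87,100): 13 bp
  [100,119): 19 bp
  [119,120): 1 bp
  [120,129): 9 bp
  [129,137): 8 bp
  [137,143): 6 bp
  [143,153): 10 bp
  [153,164): 11 bp
  [164,172): 8 bp
  [172,181): 9 bp

[1,1,4,6,6,8,8,8,9,9,10,11,11,13,13,13,14,17,19]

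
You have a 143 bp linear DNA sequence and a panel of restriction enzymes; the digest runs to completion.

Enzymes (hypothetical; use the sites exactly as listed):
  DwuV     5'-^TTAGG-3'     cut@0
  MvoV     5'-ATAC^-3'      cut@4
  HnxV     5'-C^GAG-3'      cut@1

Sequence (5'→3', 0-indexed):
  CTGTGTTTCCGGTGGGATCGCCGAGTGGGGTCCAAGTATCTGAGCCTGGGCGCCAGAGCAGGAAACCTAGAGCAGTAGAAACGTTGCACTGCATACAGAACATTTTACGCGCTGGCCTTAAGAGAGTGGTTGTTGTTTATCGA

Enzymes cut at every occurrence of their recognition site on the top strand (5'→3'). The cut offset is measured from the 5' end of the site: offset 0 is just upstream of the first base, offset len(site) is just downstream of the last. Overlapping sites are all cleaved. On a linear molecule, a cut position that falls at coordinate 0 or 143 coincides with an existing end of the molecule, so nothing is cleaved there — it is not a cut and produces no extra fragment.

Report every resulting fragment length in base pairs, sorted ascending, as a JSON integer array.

[22,47,74]

Scan for sites:
  DwuV (TTAGG, off=0): no sites
  MvoV ATAC/4: at [92] ⇒ [96]
  HnxV CGAG/1: at [21] ⇒ [22]

Pooled cuts: [22, 96]

Fragments:
  [0,22): 22 bp
  [22,96): 74 bp
  [96,143): 47 bp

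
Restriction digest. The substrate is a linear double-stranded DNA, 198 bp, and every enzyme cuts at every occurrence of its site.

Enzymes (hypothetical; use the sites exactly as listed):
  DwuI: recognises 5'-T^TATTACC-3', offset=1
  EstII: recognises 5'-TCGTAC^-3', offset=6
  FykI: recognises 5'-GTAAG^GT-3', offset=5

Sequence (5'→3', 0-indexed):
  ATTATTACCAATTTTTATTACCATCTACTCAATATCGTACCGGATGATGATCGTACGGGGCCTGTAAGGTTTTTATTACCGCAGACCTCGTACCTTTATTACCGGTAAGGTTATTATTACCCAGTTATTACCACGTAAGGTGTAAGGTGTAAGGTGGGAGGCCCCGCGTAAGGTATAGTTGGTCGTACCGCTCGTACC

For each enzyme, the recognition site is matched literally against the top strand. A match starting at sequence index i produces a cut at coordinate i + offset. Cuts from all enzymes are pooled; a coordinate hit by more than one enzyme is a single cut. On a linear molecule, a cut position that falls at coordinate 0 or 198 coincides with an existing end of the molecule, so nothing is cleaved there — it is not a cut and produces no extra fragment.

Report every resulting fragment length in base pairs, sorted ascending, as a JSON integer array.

[1,2,3,5,5,7,7,9,11,12,13,13,14,16,16,19,20,25]

Scan for sites:
  DwuI (TTATTACC, off=1): starts [1, 14, 72, 95, 113, 124] → cuts [2, 15, 73, 96, 114, 125]
  EstII (TCGTAC, off=6): starts [34, 50, 87, 182, 191] → cuts [40, 56, 93, 188, 197]
  FykI (GTAAGGT, off=5): starts [63, 104, 134, 141, 148, 167] → cuts [68, 109, 139, 146, 153, 172]

Pooled cuts: [2, 15, 40, 56, 68, 73, 93, 96, 109, 114, 125, 139, 146, 153, 172, 188, 197]

Fragment lengths:
  [0,2): 2 bp
  [2,15): 13 bp
  [15,40): 25 bp
  [40,56): 16 bp
  [56,68): 12 bp
  [68,73): 5 bp
  [73,93): 20 bp
  [93,96): 3 bp
  [96,109): 13 bp
  [109,114): 5 bp
  [114,125): 11 bp
  [125,139): 14 bp
  [139,146): 7 bp
  [146,153): 7 bp
  [153,172): 19 bp
  [172,188): 16 bp
  [188,197): 9 bp
  [197,198): 1 bp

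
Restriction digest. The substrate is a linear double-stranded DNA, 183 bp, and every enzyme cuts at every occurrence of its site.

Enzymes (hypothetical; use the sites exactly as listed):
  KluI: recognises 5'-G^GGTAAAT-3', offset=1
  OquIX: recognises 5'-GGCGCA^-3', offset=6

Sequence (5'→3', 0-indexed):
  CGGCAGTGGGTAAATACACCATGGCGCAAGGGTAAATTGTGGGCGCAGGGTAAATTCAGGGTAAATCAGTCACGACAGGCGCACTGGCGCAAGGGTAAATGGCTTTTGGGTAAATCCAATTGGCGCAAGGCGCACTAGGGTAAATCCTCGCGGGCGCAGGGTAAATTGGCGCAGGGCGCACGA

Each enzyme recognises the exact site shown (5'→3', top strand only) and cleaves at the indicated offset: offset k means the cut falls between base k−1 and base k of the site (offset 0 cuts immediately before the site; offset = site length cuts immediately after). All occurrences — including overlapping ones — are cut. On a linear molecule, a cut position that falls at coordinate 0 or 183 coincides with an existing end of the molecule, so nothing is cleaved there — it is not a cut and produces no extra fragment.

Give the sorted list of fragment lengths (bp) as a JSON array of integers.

Per-enzyme occurrences:
  KluI GGGTAAAT/1: at [7, 29, 47, 58, 92, 107, 137, 158] ⇒ [8, 30, 48, 59, 93, 108, 138, 159]
  OquIX GGCGCA/6: at [22, 41, 77, 85, 121, 128, 152, 167, 174] ⇒ [28, 47, 83, 91, 127, 134, 158, 173, 180]

All cut coordinates (distinct, sorted): [8, 28, 30, 47, 48, 59, 83, 91, 93, 108, 127, 134, 138, 158, 159, 173, 180]

Fragments:
  [0,8): 8 bp
  [8,28): 20 bp
  [28,30): 2 bp
  [30,47): 17 bp
  [47,48): 1 bp
  [48,59): 11 bp
  [59,83): 24 bp
  [83,91): 8 bp
  [91,93): 2 bp
  [93,108): 15 bp
  [108,127): 19 bp
  [127,134): 7 bp
  [134,138): 4 bp
  [138,158): 20 bp
  [158,159): 1 bp
  [159,173): 14 bp
  [173,180): 7 bp
  [180,183): 3 bp

[1,1,2,2,3,4,7,7,8,8,11,14,15,17,19,20,20,24]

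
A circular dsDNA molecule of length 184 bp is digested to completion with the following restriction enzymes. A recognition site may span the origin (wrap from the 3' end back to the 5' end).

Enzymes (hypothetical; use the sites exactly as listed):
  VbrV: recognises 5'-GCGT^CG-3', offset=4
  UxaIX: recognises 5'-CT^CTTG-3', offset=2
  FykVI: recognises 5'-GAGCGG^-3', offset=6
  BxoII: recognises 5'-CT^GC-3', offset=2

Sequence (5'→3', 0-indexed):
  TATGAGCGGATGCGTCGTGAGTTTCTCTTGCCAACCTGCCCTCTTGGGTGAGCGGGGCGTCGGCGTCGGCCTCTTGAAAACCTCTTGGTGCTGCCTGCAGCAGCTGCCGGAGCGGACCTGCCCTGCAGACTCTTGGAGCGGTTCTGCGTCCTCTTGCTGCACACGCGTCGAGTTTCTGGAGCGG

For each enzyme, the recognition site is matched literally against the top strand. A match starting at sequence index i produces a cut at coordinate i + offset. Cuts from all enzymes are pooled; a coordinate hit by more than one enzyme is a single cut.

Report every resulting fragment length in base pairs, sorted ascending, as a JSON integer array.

Per-enzyme occurrences:
  VbrV (GCGTCG, off=4): starts [11, 56, 62, 164] → cuts [15, 60, 66, 168]
  UxaIX (CTCTTG, off=2): starts [24, 40, 70, 81, 129, 150] → cuts [26, 42, 72, 83, 131, 152]
  FykVI (GAGCGG, off=6): starts [3, 49, 109, 135, 178] → cuts [0, 9, 55, 115, 141]
  BxoII (CTGC, off=2): starts [35, 90, 94, 103, 117, 122, 143, 156] → cuts [37, 92, 96, 105, 119, 124, 145, 158]

All cut coordinates (distinct, sorted): [0, 9, 15, 26, 37, 42, 55, 60, 66, 72, 83, 92, 96, 105, 115, 119, 124, 131, 141, 145, 152, 158, 168]

Fragment lengths:
  0→9: 9 bp
  9→15: 6 bp
  15→26: 11 bp
  26→37: 11 bp
  37→42: 5 bp
  42→55: 13 bp
  55→60: 5 bp
  60→66: 6 bp
  66→72: 6 bp
  72→83: 11 bp
  83→92: 9 bp
  92→96: 4 bp
  96→105: 9 bp
  105→115: 10 bp
  115→119: 4 bp
  119→124: 5 bp
  124→131: 7 bp
  131→141: 10 bp
  141→145: 4 bp
  145→152: 7 bp
  152→158: 6 bp
  158→168: 10 bp
  168→0 (wrap): 184-168+0 = 16 bp

[4,4,4,5,5,5,6,6,6,6,7,7,9,9,9,10,10,10,11,11,11,13,16]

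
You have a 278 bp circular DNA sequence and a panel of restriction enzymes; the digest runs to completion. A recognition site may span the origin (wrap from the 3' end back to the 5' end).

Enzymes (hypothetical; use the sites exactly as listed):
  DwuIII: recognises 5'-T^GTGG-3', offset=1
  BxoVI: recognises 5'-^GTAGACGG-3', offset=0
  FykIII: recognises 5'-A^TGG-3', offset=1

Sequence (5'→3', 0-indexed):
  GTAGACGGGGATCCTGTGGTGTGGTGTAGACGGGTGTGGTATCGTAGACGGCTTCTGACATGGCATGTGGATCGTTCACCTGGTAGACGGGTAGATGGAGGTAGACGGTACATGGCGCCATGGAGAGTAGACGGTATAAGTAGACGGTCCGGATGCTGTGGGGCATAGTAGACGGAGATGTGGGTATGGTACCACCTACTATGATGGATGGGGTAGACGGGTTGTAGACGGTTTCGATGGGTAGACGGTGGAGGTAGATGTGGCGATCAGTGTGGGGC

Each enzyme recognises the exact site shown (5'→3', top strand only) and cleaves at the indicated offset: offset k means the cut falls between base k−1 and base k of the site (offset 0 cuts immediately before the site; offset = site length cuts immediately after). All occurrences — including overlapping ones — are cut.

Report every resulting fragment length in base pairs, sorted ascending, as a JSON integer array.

[3,4,4,5,5,5,6,6,7,7,8,8,10,10,11,12,12,12,13,13,14,15,16,17,18,18,19]

Per-enzyme occurrences:
  DwuIII (TGTGG, off=1): starts [14, 19, 34, 65, 156, 178, 258, 270] → cuts [15, 20, 35, 66, 157, 179, 259, 271]
  BxoVI (GTAGACGG, off=0): starts [0, 25, 43, 82, 100, 126, 139, 167, 212, 223, 240] → cuts [0, 25, 43, 82, 100, 126, 139, 167, 212, 223, 240]
  FykIII (ATGG, off=1): starts [59, 94, 111, 119, 185, 203, 207, 236] → cuts [60, 95, 112, 120, 186, 204, 208, 237]

All cut coordinates (distinct, sorted): [0, 15, 20, 25, 35, 43, 60, 66, 82, 95, 100, 112, 120, 126, 139, 157, 167, 179, 186, 204, 208, 212, 223, 237, 240, 259, 271]

Fragment lengths:
  0→15: 15 bp
  15→20: 5 bp
  20→25: 5 bp
  25→35: 10 bp
  35→43: 8 bp
  43→60: 17 bp
  60→66: 6 bp
  66→82: 16 bp
  82→95: 13 bp
  95→100: 5 bp
  100→112: 12 bp
  112→120: 8 bp
  120→126: 6 bp
  126→139: 13 bp
  139→157: 18 bp
  157→167: 10 bp
  167→179: 12 bp
  179→186: 7 bp
  186→204: 18 bp
  204→208: 4 bp
  208→212: 4 bp
  212→223: 11 bp
  223→237: 14 bp
  237→240: 3 bp
  240→259: 19 bp
  259→271: 12 bp
  271→0 (wrap): 278-271+0 = 7 bp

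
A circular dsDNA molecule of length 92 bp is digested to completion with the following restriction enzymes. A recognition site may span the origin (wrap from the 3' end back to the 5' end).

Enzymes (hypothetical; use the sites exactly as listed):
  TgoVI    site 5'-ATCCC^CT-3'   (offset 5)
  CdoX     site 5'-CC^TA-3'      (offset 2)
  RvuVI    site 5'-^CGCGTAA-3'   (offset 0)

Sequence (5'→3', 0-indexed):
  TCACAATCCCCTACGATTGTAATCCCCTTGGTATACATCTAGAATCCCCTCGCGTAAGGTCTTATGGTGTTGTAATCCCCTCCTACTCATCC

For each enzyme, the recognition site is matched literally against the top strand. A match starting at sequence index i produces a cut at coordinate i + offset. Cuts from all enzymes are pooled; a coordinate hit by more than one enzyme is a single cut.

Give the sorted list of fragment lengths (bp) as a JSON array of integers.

[1,2,4,15,19,22,29]

Per-enzyme occurrences:
  TgoVI (ATCCCCT, off=5): starts [5, 21, 43, 74] → cuts [10, 26, 48, 79]
  CdoX (CCTA, off=2): starts [9, 81] → cuts [11, 83]
  RvuVI (CGCGTAA, off=0): starts [50] → cuts [50]

All cut coordinates (distinct, sorted): [10, 11, 26, 48, 50, 79, 83]

Fragments:
  10→11: 1 bp
  11→26: 15 bp
  26→48: 22 bp
  48→50: 2 bp
  50→79: 29 bp
  79→83: 4 bp
  83→10 (wrap): 92-83+10 = 19 bp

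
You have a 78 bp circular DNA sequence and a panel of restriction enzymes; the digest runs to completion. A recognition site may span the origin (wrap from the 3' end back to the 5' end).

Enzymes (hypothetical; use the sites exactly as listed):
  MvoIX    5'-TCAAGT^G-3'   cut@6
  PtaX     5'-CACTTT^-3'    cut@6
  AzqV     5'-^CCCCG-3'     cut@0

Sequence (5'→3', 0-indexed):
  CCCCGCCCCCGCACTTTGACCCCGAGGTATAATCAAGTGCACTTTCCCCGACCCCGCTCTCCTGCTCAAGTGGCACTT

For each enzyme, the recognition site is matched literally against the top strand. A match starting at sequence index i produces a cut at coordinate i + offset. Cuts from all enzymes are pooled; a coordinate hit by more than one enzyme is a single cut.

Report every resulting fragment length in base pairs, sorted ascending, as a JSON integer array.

[2,6,6,7,7,11,19,20]

Site scan:
  MvoIX (TCAAGTG, off=6): starts [32, 65] → cuts [38, 71]
  PtaX (CACTTT, off=6): starts [11, 39] → cuts [17, 45]
  AzqV (CCCCG, off=0): starts [0, 6, 19, 45, 51] → cuts [0, 6, 19, 45, 51]

Pooled cuts: [0, 6, 17, 19, 38, 45, 51, 71]

Fragments:
  0→6: 6 bp
  6→17: 11 bp
  17→19: 2 bp
  19→38: 19 bp
  38→45: 7 bp
  45→51: 6 bp
  51→71: 20 bp
  71→0 (wrap): 78-71+0 = 7 bp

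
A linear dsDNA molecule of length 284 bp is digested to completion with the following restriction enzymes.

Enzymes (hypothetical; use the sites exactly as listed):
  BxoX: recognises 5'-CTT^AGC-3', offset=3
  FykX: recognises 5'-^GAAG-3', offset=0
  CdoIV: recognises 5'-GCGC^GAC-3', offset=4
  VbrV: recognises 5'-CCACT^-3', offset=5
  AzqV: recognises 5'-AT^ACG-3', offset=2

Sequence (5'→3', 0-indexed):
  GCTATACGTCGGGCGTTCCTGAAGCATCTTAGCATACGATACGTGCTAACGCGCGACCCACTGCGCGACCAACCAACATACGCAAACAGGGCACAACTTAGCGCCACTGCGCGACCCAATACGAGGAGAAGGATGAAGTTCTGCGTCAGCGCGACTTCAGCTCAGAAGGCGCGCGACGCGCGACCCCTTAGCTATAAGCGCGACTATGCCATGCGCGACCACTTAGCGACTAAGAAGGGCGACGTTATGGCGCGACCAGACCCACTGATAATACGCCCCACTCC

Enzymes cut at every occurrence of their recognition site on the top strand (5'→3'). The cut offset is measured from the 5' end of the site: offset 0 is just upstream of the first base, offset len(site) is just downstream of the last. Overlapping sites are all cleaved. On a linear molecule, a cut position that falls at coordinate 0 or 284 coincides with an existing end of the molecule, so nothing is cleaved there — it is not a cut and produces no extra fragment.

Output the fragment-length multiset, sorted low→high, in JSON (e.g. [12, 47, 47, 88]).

[1,2,4,4,5,5,5,6,7,7,7,7,8,8,8,9,9,10,10,10,12,12,13,13,14,15,15,18,20,20]

Per-enzyme occurrences:
  BxoX CTTAGC/3: at [27, 96, 186, 221] ⇒ [30, 99, 189, 224]
  FykX GAAG/0: at [20, 127, 134, 164, 233] ⇒ [20, 127, 134, 164, 233]
  CdoIV GCGCGAC/4: at [50, 62, 108, 148, 170, 177, 197, 212, 249] ⇒ [54, 66, 112, 152, 174, 181, 201, 216, 253]
  VbrV CCACT/5: at [57, 103, 218, 261, 277] ⇒ [62, 108, 223, 266, 282]
  AzqV ATACG/2: at [3, 33, 38, 77, 118, 270] ⇒ [5, 35, 40, 79, 120, 272]

Pooled cuts: [5, 20, 30, 35, 40, 54, 62, 66, 79, 99, 108, 112, 120, 127, 134, 152, 164, 174, 181, 189, 201, 216, 223, 224, 233, 253, 266, 272, 282]

Fragment lengths:
  [0,5): 5 bp
  [5,20): 15 bp
  [20,30): 10 bp
  [30,35): 5 bp
  [35,40): 5 bp
  [40,54): 14 bp
  [54,62): 8 bp
  [62,66): 4 bp
  [66,79): 13 bp
  [79,99): 20 bp
  [99,108): 9 bp
  [108,112): 4 bp
  [112,120): 8 bp
  [120,127): 7 bp
  [127,134): 7 bp
  [134,152): 18 bp
  [152,164): 12 bp
  [164,174): 10 bp
  [174,181): 7 bp
  [181,189): 8 bp
  [189,201): 12 bp
  [201,216): 15 bp
  [216,223): 7 bp
  [223,224): 1 bp
  [224,233): 9 bp
  [233,253): 20 bp
  [253,266): 13 bp
  [266,272): 6 bp
  [272,282): 10 bp
  [282,284): 2 bp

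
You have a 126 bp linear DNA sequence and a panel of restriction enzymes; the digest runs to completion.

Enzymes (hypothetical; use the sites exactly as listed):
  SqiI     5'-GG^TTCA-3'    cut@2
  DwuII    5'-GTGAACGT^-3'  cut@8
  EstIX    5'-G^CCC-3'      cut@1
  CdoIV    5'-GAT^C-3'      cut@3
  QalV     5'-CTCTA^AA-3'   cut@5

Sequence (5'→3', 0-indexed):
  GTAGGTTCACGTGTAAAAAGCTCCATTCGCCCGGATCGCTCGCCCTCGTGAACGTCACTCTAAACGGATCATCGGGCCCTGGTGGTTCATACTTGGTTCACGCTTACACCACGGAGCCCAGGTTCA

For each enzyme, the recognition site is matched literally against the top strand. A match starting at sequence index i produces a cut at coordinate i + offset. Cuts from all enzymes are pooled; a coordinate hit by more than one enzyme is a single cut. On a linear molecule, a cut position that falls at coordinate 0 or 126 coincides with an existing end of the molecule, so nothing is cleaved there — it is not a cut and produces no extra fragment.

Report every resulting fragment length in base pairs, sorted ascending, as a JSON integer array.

[4,5,6,6,7,7,7,7,9,11,13,20,24]

Site scan:
  SqiI GGTTCA/2: at [3, 83, 94, 120] ⇒ [5, 85, 96, 122]
  DwuII GTGAACGT/8: at [47] ⇒ [55]
  EstIX GCCC/1: at [28, 41, 75, 115] ⇒ [29, 42, 76, 116]
  CdoIV GATC/3: at [33, 66] ⇒ [36, 69]
  QalV CTCTAAA/5: at [57] ⇒ [62]

Pooled cuts: [5, 29, 36, 42, 55, 62, 69, 76, 85, 96, 116, 122]

Fragments:
  [0,5): 5 bp
  [5,29): 24 bp
  [29,36): 7 bp
  [36,42): 6 bp
  [42,55): 13 bp
  [55,62): 7 bp
  [62,69): 7 bp
  [69,76): 7 bp
  [76,85): 9 bp
  [85,96): 11 bp
  [96,116): 20 bp
  [116,122): 6 bp
  [122,126): 4 bp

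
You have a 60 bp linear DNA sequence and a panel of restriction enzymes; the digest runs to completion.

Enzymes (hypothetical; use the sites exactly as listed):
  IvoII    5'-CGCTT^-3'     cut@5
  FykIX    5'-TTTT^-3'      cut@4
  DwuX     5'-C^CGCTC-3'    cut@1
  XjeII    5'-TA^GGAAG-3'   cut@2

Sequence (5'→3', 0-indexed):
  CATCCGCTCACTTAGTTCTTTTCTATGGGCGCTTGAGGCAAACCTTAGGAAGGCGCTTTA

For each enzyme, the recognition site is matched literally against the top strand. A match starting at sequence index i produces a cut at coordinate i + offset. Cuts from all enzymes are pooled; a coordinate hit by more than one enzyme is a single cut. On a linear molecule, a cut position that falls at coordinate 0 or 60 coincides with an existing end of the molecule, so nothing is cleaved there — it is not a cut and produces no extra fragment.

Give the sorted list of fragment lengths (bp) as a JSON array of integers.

Per-enzyme occurrences:
  IvoII (CGCTT, off=5): starts [29, 53] → cuts [34, 58]
  FykIX (TTTT, off=4): starts [18] → cuts [22]
  DwuX (CCGCTC, off=1): starts [3] → cuts [4]
  XjeII (TAGGAAG, off=2): starts [45] → cuts [47]

Pooled cuts: [4, 22, 34, 47, 58]

Fragments:
  [0,4): 4 bp
  [4,22): 18 bp
  [22,34): 12 bp
  [34,47): 13 bp
  [47,58): 11 bp
  [58,60): 2 bp

[2,4,11,12,13,18]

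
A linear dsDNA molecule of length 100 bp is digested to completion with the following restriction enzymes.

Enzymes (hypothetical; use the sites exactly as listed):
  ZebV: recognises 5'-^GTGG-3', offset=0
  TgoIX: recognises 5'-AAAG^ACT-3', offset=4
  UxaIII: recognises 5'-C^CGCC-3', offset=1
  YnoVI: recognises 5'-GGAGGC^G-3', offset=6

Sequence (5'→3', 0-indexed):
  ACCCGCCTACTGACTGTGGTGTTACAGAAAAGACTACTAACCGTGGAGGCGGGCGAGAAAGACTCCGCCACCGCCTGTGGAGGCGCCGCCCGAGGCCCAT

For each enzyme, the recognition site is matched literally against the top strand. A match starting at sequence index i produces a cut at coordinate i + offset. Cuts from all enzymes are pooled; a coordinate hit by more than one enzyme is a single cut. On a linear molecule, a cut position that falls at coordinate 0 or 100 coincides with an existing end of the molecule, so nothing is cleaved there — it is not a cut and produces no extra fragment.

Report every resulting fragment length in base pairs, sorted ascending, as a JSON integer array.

Scan for sites:
  ZebV GTGG/0: at [15, 42, 76] ⇒ [15, 42, 76]
  TgoIX AAAGACT/4: at [28, 57] ⇒ [32, 61]
  UxaIII CCGCC/1: at [2, 64, 70, 85] ⇒ [3, 65, 71, 86]
  YnoVI GGAGGCG/6: at [44, 78] ⇒ [50, 84]

All cut coordinates (distinct, sorted): [3, 15, 32, 42, 50, 61, 65, 71, 76, 84, 86]

Fragment lengths:
  [0,3): 3 bp
  [3,15): 12 bp
  [15,32): 17 bp
  [32,42): 10 bp
  [42,50): 8 bp
  [50,61): 11 bp
  [61,65): 4 bp
  [65,71): 6 bp
  [71,76): 5 bp
  [76,84): 8 bp
  [84,86): 2 bp
  [86,100): 14 bp

[2,3,4,5,6,8,8,10,11,12,14,17]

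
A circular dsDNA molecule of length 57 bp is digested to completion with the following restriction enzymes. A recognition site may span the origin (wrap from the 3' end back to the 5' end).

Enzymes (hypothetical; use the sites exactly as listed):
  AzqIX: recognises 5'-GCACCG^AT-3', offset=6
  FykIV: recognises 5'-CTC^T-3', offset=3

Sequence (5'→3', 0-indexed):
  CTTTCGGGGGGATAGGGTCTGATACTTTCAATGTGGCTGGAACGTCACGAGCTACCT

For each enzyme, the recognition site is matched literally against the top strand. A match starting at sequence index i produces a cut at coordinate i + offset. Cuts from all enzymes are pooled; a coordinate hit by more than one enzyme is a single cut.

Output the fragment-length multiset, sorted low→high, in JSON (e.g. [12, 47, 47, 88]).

[57]

Scan for sites:
  AzqIX (GCACCGAT, off=6): no sites
  FykIV (CTCT, off=3): starts [55] → cuts [1]

All cut coordinates (distinct, sorted): [1]

Fragment lengths:
  1→1 (wrap): 57-1+1 = 57 bp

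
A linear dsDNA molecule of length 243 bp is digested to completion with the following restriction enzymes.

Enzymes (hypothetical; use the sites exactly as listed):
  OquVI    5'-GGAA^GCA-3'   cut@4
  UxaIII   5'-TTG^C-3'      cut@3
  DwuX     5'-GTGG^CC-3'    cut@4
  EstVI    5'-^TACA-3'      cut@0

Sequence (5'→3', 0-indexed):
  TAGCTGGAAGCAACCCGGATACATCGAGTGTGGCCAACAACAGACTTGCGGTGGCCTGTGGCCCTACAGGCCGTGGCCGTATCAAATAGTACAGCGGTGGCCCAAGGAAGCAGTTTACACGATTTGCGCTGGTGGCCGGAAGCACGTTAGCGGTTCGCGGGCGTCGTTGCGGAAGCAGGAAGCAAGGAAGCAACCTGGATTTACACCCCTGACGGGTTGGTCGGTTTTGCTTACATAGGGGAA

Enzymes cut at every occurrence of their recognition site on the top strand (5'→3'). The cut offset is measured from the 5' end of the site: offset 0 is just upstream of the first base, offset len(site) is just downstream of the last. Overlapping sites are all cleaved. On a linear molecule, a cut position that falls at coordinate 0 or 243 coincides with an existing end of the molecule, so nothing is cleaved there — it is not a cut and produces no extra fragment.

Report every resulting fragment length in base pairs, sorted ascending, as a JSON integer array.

Site scan:
  OquVI (GGAAGCA, off=4): starts [5, 105, 137, 170, 177, 185] → cuts [9, 109, 141, 174, 181, 189]
  UxaIII (TTGC, off=3): starts [45, 123, 166, 226] → cuts [48, 126, 169, 229]
  DwuX (GTGGCC, off=4): starts [29, 50, 57, 72, 96, 131] → cuts [33, 54, 61, 76, 100, 135]
  EstVI (TACA, off=0): starts [19, 64, 89, 115, 201, 231] → cuts [19, 64, 89, 115, 201, 231]

All cut coordinates (distinct, sorted): [9, 19, 33, 48, 54, 61, 64, 76, 89, 100, 109, 115, 126, 135, 141, 169, 174, 181, 189, 201, 229, 231]

Fragment lengths:
  [0,9): 9 bp
  [9,19): 10 bp
  [19,33): 14 bp
  [33,48): 15 bp
  [48,54): 6 bp
  [54,61): 7 bp
  [61,64): 3 bp
  [64,76): 12 bp
  [76,89): 13 bp
  [89,100): 11 bp
  [100,109): 9 bp
  [109,115): 6 bp
  [115,126): 11 bp
  [126,135): 9 bp
  [135,141): 6 bp
  [141,169): 28 bp
  [169,174): 5 bp
  [174,181): 7 bp
  [181,189): 8 bp
  [189,201): 12 bp
  [201,229): 28 bp
  [229,231): 2 bp
  [231,243): 12 bp

[2,3,5,6,6,6,7,7,8,9,9,9,10,11,11,12,12,12,13,14,15,28,28]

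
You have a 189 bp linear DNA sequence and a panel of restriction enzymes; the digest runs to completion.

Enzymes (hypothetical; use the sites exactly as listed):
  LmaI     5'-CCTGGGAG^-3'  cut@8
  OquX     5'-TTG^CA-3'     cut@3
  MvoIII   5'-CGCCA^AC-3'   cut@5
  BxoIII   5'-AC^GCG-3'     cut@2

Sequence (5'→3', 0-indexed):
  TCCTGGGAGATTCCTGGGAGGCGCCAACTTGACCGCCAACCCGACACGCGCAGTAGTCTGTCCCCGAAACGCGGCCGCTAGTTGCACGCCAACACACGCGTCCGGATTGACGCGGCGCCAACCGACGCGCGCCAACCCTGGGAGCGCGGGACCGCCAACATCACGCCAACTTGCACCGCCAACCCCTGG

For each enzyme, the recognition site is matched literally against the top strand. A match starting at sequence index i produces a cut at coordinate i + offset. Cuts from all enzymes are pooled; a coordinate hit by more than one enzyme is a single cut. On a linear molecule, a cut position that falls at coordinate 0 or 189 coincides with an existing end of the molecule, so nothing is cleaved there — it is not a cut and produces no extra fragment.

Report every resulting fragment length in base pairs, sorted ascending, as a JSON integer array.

Site scan:
  LmaI CCTGGGAG/8: at [1, 12, 136] ⇒ [9, 20, 144]
  OquX TTGCA/3: at [81, 170] ⇒ [84, 173]
  MvoIII CGCCAAC/5: at [21, 33, 86, 115, 129, 152, 163, 176] ⇒ [26, 38, 91, 120, 134, 157, 168, 181]
  BxoIII ACGCG/2: at [45, 68, 95, 109, 124] ⇒ [47, 70, 97, 111, 126]

All cut coordinates (distinct, sorted): [9, 20, 26, 38, 47, 70, 84, 91, 97, 111, 120, 126, 134, 144, 157, 168, 173, 181]

Fragment lengths:
  [0,9): 9 bp
  [9,20): 11 bp
  [20,26): 6 bp
  [26,38): 12 bp
  [38,47): 9 bp
  [47,70): 23 bp
  [70,84): 14 bp
  [84,91): 7 bp
  [91,97): 6 bp
  [97,111): 14 bp
  [111,120): 9 bp
  [120,126): 6 bp
  [126,134): 8 bp
  [134,144): 10 bp
  [144,157): 13 bp
  [157,168): 11 bp
  [168,173): 5 bp
  [173,181): 8 bp
  [181,189): 8 bp

[5,6,6,6,7,8,8,8,9,9,9,10,11,11,12,13,14,14,23]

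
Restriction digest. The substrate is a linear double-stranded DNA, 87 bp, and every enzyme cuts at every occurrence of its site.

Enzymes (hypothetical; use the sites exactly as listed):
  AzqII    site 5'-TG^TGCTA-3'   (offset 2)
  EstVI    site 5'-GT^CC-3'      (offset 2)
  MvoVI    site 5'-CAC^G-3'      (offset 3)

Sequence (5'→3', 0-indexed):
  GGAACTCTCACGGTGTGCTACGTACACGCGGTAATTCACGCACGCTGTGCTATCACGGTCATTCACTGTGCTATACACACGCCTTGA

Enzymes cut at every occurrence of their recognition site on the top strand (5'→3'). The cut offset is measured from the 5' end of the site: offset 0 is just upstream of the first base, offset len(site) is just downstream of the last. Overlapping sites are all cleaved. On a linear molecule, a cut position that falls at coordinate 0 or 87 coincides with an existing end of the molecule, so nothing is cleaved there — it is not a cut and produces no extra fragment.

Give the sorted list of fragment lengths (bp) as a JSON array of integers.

[4,4,4,7,9,11,12,12,12,12]

Scan for sites:
  AzqII (TGTGCTA, off=2): starts [13, 45, 66] → cuts [15, 47, 68]
  EstVI (GTCC, off=2): no sites
  MvoVI (CACG, off=3): starts [8, 24, 36, 40, 53, 77] → cuts [11, 27, 39, 43, 56, 80]

All cut coordinates (distinct, sorted): [11, 15, 27, 39, 43, 47, 56, 68, 80]

Fragment lengths:
  [0,11): 11 bp
  [11,15): 4 bp
  [15,27): 12 bp
  [27,39): 12 bp
  [39,43): 4 bp
  [43,47): 4 bp
  [47,56): 9 bp
  [56,68): 12 bp
  [68,80): 12 bp
  [80,87): 7 bp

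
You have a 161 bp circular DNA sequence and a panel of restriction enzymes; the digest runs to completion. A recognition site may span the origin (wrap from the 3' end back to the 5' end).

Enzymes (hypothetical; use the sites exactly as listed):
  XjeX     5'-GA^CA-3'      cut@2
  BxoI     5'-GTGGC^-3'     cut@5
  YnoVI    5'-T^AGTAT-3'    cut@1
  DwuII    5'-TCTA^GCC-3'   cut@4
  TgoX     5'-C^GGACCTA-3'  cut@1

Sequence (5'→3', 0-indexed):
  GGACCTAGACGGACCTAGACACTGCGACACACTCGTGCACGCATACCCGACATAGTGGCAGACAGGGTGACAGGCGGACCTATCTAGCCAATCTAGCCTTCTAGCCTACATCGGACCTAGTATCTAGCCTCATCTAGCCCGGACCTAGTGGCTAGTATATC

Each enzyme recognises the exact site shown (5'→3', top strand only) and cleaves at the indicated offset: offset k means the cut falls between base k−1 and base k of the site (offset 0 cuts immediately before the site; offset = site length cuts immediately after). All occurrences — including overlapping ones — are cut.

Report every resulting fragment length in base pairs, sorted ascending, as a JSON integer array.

[1,3,4,5,6,8,8,8,8,8,9,9,9,9,10,10,11,12,23]

Per-enzyme occurrences:
  XjeX (GACA, off=2): starts [17, 25, 48, 60, 68] → cuts [19, 27, 50, 62, 70]
  BxoI (GTGGC, off=5): starts [54, 147] → cuts [59, 152]
  YnoVI (TAGTAT, off=1): starts [117, 152] → cuts [118, 153]
  DwuII (TCTAGCC, off=4): starts [82, 91, 99, 122, 132] → cuts [86, 95, 103, 126, 136]
  TgoX (CGGACCTA, off=1): starts [9, 74, 111, 139, 160] → cuts [0, 10, 75, 112, 140]

Pooled cuts: [0, 10, 19, 27, 50, 59, 62, 70, 75, 86, 95, 103, 112, 118, 126, 136, 140, 152, 153]

Fragment lengths:
  0→10: 10 bp
  10→19: 9 bp
  19→27: 8 bp
  27→50: 23 bp
  50→59: 9 bp
  59→62: 3 bp
  62→70: 8 bp
  70→75: 5 bp
  75→86: 11 bp
  86→95: 9 bp
  95→103: 8 bp
  103→112: 9 bp
  112→118: 6 bp
  118→126: 8 bp
  126→136: 10 bp
  136→140: 4 bp
  140→152: 12 bp
  152→153: 1 bp
  153→0 (wrap): 161-153+0 = 8 bp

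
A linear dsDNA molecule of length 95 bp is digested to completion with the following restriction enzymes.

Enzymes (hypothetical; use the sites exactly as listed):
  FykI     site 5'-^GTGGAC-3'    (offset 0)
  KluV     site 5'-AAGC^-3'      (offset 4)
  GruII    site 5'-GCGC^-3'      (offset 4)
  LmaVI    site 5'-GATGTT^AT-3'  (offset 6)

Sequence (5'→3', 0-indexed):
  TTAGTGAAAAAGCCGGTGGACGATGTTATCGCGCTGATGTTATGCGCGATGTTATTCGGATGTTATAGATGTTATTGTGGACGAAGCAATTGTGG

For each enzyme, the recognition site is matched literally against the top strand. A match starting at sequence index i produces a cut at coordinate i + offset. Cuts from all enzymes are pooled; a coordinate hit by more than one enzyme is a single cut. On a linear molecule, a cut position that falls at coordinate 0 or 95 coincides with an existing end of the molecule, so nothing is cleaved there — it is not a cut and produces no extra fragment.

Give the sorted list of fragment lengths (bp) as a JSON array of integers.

Scan for sites:
  FykI (GTGGAC, off=0): starts [15, 76] → cuts [15, 76]
  KluV (AAGC, off=4): starts [9, 83] → cuts [13, 87]
  GruII (GCGC, off=4): starts [30, 43] → cuts [34, 47]
  LmaVI (GATGTTAT, off=6): starts [21, 35, 47, 58, 67] → cuts [27, 41, 53, 64, 73]

Pooled cuts: [13, 15, 27, 34, 41, 47, 53, 64, 73, 76, 87]

Fragments:
  [0,13): 13 bp
  [13,15): 2 bp
  [15,27): 12 bp
  [27,34): 7 bp
  [34,41): 7 bp
  [41,47): 6 bp
  [47,53): 6 bp
  [53,64): 11 bp
  [64,73): 9 bp
  [73,76): 3 bp
  [76,87): 11 bp
  [87,95): 8 bp

[2,3,6,6,7,7,8,9,11,11,12,13]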